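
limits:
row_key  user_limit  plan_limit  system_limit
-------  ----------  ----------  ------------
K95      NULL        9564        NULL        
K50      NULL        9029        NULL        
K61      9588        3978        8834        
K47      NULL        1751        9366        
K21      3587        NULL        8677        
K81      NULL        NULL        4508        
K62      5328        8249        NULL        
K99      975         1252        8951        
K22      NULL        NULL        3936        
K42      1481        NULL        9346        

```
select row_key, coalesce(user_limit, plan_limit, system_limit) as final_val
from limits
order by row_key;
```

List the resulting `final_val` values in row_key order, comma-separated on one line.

3587, 3936, 1481, 1751, 9029, 9588, 5328, 4508, 9564, 975

row_key=K21: user_limit=3587 → 3587
row_key=K22: user_limit=NULL, plan_limit=NULL, system_limit=3936 → 3936
row_key=K42: user_limit=1481 → 1481
row_key=K47: user_limit=NULL, plan_limit=1751 → 1751
row_key=K50: user_limit=NULL, plan_limit=9029 → 9029
row_key=K61: user_limit=9588 → 9588
row_key=K62: user_limit=5328 → 5328
row_key=K81: user_limit=NULL, plan_limit=NULL, system_limit=4508 → 4508
row_key=K95: user_limit=NULL, plan_limit=9564 → 9564
row_key=K99: user_limit=975 → 975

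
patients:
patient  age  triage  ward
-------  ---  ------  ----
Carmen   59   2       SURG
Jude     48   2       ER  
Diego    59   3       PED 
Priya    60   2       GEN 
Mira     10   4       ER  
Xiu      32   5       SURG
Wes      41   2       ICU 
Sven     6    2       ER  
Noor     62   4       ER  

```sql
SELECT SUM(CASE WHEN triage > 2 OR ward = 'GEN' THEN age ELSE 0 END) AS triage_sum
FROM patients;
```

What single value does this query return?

patient=Carmen: ✗
patient=Jude: ✗
patient=Diego: ✓ → 59
patient=Priya: ✓ → 60
patient=Mira: ✓ → 10
patient=Xiu: ✓ → 32
patient=Wes: ✗
patient=Sven: ✗
patient=Noor: ✓ → 62
triage_sum = 59 + 60 + 10 + 32 + 62 = 223

223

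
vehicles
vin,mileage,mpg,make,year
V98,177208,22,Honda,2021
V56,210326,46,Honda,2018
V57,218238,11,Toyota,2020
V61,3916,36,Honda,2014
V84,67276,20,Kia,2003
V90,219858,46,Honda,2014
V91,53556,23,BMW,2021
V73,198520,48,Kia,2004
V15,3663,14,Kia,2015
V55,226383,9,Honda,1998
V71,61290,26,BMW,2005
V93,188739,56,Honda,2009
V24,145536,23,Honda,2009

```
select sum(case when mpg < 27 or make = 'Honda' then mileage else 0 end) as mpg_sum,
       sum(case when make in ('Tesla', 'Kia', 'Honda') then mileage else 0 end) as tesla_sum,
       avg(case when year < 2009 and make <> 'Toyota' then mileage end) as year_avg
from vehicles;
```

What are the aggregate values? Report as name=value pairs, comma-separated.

[mpg_sum: mpg < 27 or make = 'Honda']
vin=V98: ✓ → 177208
vin=V56: ✓ → 210326
vin=V57: ✓ → 218238
vin=V61: ✓ → 3916
vin=V84: ✓ → 67276
vin=V90: ✓ → 219858
vin=V91: ✓ → 53556
vin=V73: ✗
vin=V15: ✓ → 3663
vin=V55: ✓ → 226383
vin=V71: ✓ → 61290
vin=V93: ✓ → 188739
vin=V24: ✓ → 145536
mpg_sum = 177208 + 210326 + 218238 + 3916 + 67276 + 219858 + 53556 + 3663 + 226383 + 61290 + 188739 + 145536 = 1575989
—
[tesla_sum: make in ('Tesla', 'Kia', 'Honda')]
vin=V98: ✓ → 177208
vin=V56: ✓ → 210326
vin=V57: ✗
vin=V61: ✓ → 3916
vin=V84: ✓ → 67276
vin=V90: ✓ → 219858
vin=V91: ✗
vin=V73: ✓ → 198520
vin=V15: ✓ → 3663
vin=V55: ✓ → 226383
vin=V71: ✗
vin=V93: ✓ → 188739
vin=V24: ✓ → 145536
tesla_sum = 177208 + 210326 + 3916 + 67276 + 219858 + 198520 + 3663 + 226383 + 188739 + 145536 = 1441425
—
[year_avg: year < 2009 and make <> 'Toyota']
vin=V98: ✗
vin=V56: ✗
vin=V57: ✗
vin=V61: ✗
vin=V84: ✓ → 67276
vin=V90: ✗
vin=V91: ✗
vin=V73: ✓ → 198520
vin=V15: ✗
vin=V55: ✓ → 226383
vin=V71: ✓ → 61290
vin=V93: ✗
vin=V24: ✗
year_avg = (67276 + 198520 + 226383 + 61290) / 4 = 138367.25

mpg_sum=1575989, tesla_sum=1441425, year_avg=138367.25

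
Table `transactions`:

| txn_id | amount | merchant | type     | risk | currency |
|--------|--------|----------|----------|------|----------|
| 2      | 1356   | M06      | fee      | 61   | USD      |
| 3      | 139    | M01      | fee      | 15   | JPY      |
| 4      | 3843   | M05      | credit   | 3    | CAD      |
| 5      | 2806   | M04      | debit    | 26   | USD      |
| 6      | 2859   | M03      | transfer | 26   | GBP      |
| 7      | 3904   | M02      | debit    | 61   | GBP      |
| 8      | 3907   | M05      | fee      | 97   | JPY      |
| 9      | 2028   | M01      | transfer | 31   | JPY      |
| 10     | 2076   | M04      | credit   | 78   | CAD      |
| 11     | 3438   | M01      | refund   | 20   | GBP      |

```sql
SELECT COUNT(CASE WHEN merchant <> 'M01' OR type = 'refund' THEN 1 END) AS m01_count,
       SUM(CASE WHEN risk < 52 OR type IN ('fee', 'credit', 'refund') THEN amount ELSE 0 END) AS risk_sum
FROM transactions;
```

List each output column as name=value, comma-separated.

[m01_count: merchant <> 'M01' OR type = 'refund']
txn_id=2: ✓ → 1
txn_id=3: ✗
txn_id=4: ✓ → 1
txn_id=5: ✓ → 1
txn_id=6: ✓ → 1
txn_id=7: ✓ → 1
txn_id=8: ✓ → 1
txn_id=9: ✗
txn_id=10: ✓ → 1
txn_id=11: ✓ → 1
m01_count = COUNT(1, 1, 1, 1, 1, 1, 1, 1) = 8
—
[risk_sum: risk < 52 OR type IN ('fee', 'credit', 'refund')]
txn_id=2: ✓ → 1356
txn_id=3: ✓ → 139
txn_id=4: ✓ → 3843
txn_id=5: ✓ → 2806
txn_id=6: ✓ → 2859
txn_id=7: ✗
txn_id=8: ✓ → 3907
txn_id=9: ✓ → 2028
txn_id=10: ✓ → 2076
txn_id=11: ✓ → 3438
risk_sum = 1356 + 139 + 3843 + 2806 + 2859 + 3907 + 2028 + 2076 + 3438 = 22452

m01_count=8, risk_sum=22452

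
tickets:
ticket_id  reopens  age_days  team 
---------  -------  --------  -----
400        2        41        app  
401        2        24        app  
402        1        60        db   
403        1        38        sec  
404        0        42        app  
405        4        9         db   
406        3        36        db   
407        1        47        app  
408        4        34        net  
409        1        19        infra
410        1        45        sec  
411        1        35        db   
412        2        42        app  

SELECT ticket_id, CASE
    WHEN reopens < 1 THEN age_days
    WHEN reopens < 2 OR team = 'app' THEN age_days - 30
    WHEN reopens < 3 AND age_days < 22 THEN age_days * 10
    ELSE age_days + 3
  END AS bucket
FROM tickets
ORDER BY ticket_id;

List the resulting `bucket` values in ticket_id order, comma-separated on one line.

11, -6, 30, 8, 42, 12, 39, 17, 37, -11, 15, 5, 12

ticket_id=400: reopens < 2 OR team = 'app' → 11
ticket_id=401: reopens < 2 OR team = 'app' → -6
ticket_id=402: reopens < 2 OR team = 'app' → 30
ticket_id=403: reopens < 2 OR team = 'app' → 8
ticket_id=404: reopens < 1 → 42
ticket_id=405: ELSE → 12
ticket_id=406: ELSE → 39
ticket_id=407: reopens < 2 OR team = 'app' → 17
ticket_id=408: ELSE → 37
ticket_id=409: reopens < 2 OR team = 'app' → -11
ticket_id=410: reopens < 2 OR team = 'app' → 15
ticket_id=411: reopens < 2 OR team = 'app' → 5
ticket_id=412: reopens < 2 OR team = 'app' → 12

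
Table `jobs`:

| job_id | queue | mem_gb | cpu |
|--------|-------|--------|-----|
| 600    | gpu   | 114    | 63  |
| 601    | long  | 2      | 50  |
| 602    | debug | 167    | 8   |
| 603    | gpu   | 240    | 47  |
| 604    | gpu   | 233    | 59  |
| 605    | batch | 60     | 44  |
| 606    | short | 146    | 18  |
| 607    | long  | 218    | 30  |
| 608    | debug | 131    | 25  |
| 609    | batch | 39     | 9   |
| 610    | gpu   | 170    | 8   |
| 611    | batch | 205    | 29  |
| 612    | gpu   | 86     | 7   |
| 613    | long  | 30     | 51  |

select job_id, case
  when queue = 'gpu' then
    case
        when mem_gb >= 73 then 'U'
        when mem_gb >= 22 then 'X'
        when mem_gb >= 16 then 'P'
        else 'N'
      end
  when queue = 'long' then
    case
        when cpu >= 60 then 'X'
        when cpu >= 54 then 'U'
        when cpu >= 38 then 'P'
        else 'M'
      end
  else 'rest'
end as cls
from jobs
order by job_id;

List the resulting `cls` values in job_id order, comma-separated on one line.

job_id=600: queue='gpu' → inner[mem_gb >= 73] → U
job_id=601: queue='long' → inner[cpu >= 38] → P
job_id=602: queue='debug' → outer ELSE → rest
job_id=603: queue='gpu' → inner[mem_gb >= 73] → U
job_id=604: queue='gpu' → inner[mem_gb >= 73] → U
job_id=605: queue='batch' → outer ELSE → rest
job_id=606: queue='short' → outer ELSE → rest
job_id=607: queue='long' → inner[ELSE] → M
job_id=608: queue='debug' → outer ELSE → rest
job_id=609: queue='batch' → outer ELSE → rest
job_id=610: queue='gpu' → inner[mem_gb >= 73] → U
job_id=611: queue='batch' → outer ELSE → rest
job_id=612: queue='gpu' → inner[mem_gb >= 73] → U
job_id=613: queue='long' → inner[cpu >= 38] → P

U, P, rest, U, U, rest, rest, M, rest, rest, U, rest, U, P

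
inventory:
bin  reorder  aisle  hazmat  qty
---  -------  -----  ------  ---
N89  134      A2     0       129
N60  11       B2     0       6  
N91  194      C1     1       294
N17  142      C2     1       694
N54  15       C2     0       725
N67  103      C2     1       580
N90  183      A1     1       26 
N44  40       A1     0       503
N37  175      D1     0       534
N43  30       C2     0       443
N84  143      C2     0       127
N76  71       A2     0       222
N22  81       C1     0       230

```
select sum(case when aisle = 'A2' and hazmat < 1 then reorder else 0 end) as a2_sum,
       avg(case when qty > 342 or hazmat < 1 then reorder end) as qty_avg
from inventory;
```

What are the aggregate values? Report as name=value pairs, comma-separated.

a2_sum=205, qty_avg=85.9090909091

[a2_sum: aisle = 'A2' and hazmat < 1]
bin=N89: ✓ → 134
bin=N60: ✗
bin=N91: ✗
bin=N17: ✗
bin=N54: ✗
bin=N67: ✗
bin=N90: ✗
bin=N44: ✗
bin=N37: ✗
bin=N43: ✗
bin=N84: ✗
bin=N76: ✓ → 71
bin=N22: ✗
a2_sum = 134 + 71 = 205
—
[qty_avg: qty > 342 or hazmat < 1]
bin=N89: ✓ → 134
bin=N60: ✓ → 11
bin=N91: ✗
bin=N17: ✓ → 142
bin=N54: ✓ → 15
bin=N67: ✓ → 103
bin=N90: ✗
bin=N44: ✓ → 40
bin=N37: ✓ → 175
bin=N43: ✓ → 30
bin=N84: ✓ → 143
bin=N76: ✓ → 71
bin=N22: ✓ → 81
qty_avg = (134 + 11 + 142 + 15 + 103 + 40 + 175 + 30 + 143 + 71 + 81) / 11 = 85.9090909091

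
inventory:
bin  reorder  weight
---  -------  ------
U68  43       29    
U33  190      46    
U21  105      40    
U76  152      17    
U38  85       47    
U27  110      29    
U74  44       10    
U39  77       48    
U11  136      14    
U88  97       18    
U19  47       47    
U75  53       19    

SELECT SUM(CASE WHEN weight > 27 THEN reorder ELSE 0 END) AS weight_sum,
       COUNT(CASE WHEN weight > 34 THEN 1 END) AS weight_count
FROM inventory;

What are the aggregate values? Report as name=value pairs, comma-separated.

[weight_sum: weight > 27]
bin=U68: ✓ → 43
bin=U33: ✓ → 190
bin=U21: ✓ → 105
bin=U76: ✗
bin=U38: ✓ → 85
bin=U27: ✓ → 110
bin=U74: ✗
bin=U39: ✓ → 77
bin=U11: ✗
bin=U88: ✗
bin=U19: ✓ → 47
bin=U75: ✗
weight_sum = 43 + 190 + 105 + 85 + 110 + 77 + 47 = 657
—
[weight_count: weight > 34]
bin=U68: ✗
bin=U33: ✓ → 1
bin=U21: ✓ → 1
bin=U76: ✗
bin=U38: ✓ → 1
bin=U27: ✗
bin=U74: ✗
bin=U39: ✓ → 1
bin=U11: ✗
bin=U88: ✗
bin=U19: ✓ → 1
bin=U75: ✗
weight_count = COUNT(1, 1, 1, 1, 1) = 5

weight_sum=657, weight_count=5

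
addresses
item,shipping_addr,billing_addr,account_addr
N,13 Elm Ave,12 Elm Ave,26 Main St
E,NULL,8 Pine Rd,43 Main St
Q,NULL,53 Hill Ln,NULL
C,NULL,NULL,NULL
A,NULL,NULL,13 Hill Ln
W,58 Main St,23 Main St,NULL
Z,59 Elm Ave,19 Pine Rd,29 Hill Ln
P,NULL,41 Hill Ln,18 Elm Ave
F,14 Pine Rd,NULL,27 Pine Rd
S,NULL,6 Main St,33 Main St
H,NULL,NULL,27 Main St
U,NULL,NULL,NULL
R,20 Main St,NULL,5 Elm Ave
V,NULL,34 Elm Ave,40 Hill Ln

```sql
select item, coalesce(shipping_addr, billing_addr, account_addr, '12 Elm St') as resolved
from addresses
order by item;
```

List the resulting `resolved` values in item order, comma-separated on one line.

item=A: shipping_addr=NULL, billing_addr=NULL, account_addr=13 Hill Ln → 13 Hill Ln
item=C: shipping_addr=NULL, billing_addr=NULL, account_addr=NULL, → literal 12 Elm St → 12 Elm St
item=E: shipping_addr=NULL, billing_addr=8 Pine Rd → 8 Pine Rd
item=F: shipping_addr=14 Pine Rd → 14 Pine Rd
item=H: shipping_addr=NULL, billing_addr=NULL, account_addr=27 Main St → 27 Main St
item=N: shipping_addr=13 Elm Ave → 13 Elm Ave
item=P: shipping_addr=NULL, billing_addr=41 Hill Ln → 41 Hill Ln
item=Q: shipping_addr=NULL, billing_addr=53 Hill Ln → 53 Hill Ln
item=R: shipping_addr=20 Main St → 20 Main St
item=S: shipping_addr=NULL, billing_addr=6 Main St → 6 Main St
item=U: shipping_addr=NULL, billing_addr=NULL, account_addr=NULL, → literal 12 Elm St → 12 Elm St
item=V: shipping_addr=NULL, billing_addr=34 Elm Ave → 34 Elm Ave
item=W: shipping_addr=58 Main St → 58 Main St
item=Z: shipping_addr=59 Elm Ave → 59 Elm Ave

13 Hill Ln, 12 Elm St, 8 Pine Rd, 14 Pine Rd, 27 Main St, 13 Elm Ave, 41 Hill Ln, 53 Hill Ln, 20 Main St, 6 Main St, 12 Elm St, 34 Elm Ave, 58 Main St, 59 Elm Ave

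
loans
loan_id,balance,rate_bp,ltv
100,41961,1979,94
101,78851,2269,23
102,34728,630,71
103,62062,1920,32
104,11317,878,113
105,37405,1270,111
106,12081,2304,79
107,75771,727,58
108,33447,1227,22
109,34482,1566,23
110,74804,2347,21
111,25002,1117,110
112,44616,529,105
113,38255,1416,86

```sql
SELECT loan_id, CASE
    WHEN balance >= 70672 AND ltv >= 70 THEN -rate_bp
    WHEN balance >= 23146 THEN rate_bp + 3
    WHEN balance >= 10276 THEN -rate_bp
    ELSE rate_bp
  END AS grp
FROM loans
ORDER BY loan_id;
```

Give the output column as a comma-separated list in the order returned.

loan_id=100: balance >= 23146 → 1982
loan_id=101: balance >= 23146 → 2272
loan_id=102: balance >= 23146 → 633
loan_id=103: balance >= 23146 → 1923
loan_id=104: balance >= 10276 → -878
loan_id=105: balance >= 23146 → 1273
loan_id=106: balance >= 10276 → -2304
loan_id=107: balance >= 23146 → 730
loan_id=108: balance >= 23146 → 1230
loan_id=109: balance >= 23146 → 1569
loan_id=110: balance >= 23146 → 2350
loan_id=111: balance >= 23146 → 1120
loan_id=112: balance >= 23146 → 532
loan_id=113: balance >= 23146 → 1419

1982, 2272, 633, 1923, -878, 1273, -2304, 730, 1230, 1569, 2350, 1120, 532, 1419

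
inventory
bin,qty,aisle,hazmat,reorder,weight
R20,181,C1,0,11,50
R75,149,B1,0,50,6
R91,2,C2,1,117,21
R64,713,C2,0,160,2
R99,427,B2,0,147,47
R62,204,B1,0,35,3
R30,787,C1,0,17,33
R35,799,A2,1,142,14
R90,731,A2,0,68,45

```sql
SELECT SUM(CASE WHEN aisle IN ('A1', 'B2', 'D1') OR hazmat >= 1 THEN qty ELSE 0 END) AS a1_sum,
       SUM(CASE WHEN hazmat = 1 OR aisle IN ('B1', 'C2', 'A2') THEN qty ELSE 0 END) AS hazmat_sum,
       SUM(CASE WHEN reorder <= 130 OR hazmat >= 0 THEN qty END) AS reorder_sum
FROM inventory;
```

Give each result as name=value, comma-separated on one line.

[a1_sum: aisle IN ('A1', 'B2', 'D1') OR hazmat >= 1]
bin=R20: ✗
bin=R75: ✗
bin=R91: ✓ → 2
bin=R64: ✗
bin=R99: ✓ → 427
bin=R62: ✗
bin=R30: ✗
bin=R35: ✓ → 799
bin=R90: ✗
a1_sum = 2 + 427 + 799 = 1228
—
[hazmat_sum: hazmat = 1 OR aisle IN ('B1', 'C2', 'A2')]
bin=R20: ✗
bin=R75: ✓ → 149
bin=R91: ✓ → 2
bin=R64: ✓ → 713
bin=R99: ✗
bin=R62: ✓ → 204
bin=R30: ✗
bin=R35: ✓ → 799
bin=R90: ✓ → 731
hazmat_sum = 149 + 2 + 713 + 204 + 799 + 731 = 2598
—
[reorder_sum: reorder <= 130 OR hazmat >= 0]
bin=R20: ✓ → 181
bin=R75: ✓ → 149
bin=R91: ✓ → 2
bin=R64: ✓ → 713
bin=R99: ✓ → 427
bin=R62: ✓ → 204
bin=R30: ✓ → 787
bin=R35: ✓ → 799
bin=R90: ✓ → 731
reorder_sum = 181 + 149 + 2 + 713 + 427 + 204 + 787 + 799 + 731 = 3993

a1_sum=1228, hazmat_sum=2598, reorder_sum=3993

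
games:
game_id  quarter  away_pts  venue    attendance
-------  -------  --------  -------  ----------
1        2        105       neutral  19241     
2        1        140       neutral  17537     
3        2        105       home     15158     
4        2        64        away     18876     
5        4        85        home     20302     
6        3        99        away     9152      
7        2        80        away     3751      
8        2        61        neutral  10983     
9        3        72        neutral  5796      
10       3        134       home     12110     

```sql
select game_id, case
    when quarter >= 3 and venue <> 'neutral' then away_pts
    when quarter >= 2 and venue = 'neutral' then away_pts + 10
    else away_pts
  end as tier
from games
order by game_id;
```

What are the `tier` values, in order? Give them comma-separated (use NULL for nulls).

115, 140, 105, 64, 85, 99, 80, 71, 82, 134

game_id=1: quarter >= 2 and venue = 'neutral' → 115
game_id=2: ELSE → 140
game_id=3: ELSE → 105
game_id=4: ELSE → 64
game_id=5: quarter >= 3 and venue <> 'neutral' → 85
game_id=6: quarter >= 3 and venue <> 'neutral' → 99
game_id=7: ELSE → 80
game_id=8: quarter >= 2 and venue = 'neutral' → 71
game_id=9: quarter >= 2 and venue = 'neutral' → 82
game_id=10: quarter >= 3 and venue <> 'neutral' → 134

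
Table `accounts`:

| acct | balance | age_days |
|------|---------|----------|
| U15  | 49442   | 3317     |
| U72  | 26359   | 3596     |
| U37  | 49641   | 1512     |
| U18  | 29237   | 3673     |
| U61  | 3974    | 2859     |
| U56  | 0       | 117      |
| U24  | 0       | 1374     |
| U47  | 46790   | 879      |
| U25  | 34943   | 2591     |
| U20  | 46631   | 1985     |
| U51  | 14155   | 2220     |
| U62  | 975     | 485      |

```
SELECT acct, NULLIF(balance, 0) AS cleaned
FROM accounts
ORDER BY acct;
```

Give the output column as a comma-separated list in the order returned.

49442, 29237, 46631, NULL, 34943, 49641, 46790, 14155, NULL, 3974, 975, 26359

acct=U15: balance=49442 vs 0: differ → 49442
acct=U18: balance=29237 vs 0: differ → 29237
acct=U20: balance=46631 vs 0: differ → 46631
acct=U24: balance=0 vs 0: equal → NULL
acct=U25: balance=34943 vs 0: differ → 34943
acct=U37: balance=49641 vs 0: differ → 49641
acct=U47: balance=46790 vs 0: differ → 46790
acct=U51: balance=14155 vs 0: differ → 14155
acct=U56: balance=0 vs 0: equal → NULL
acct=U61: balance=3974 vs 0: differ → 3974
acct=U62: balance=975 vs 0: differ → 975
acct=U72: balance=26359 vs 0: differ → 26359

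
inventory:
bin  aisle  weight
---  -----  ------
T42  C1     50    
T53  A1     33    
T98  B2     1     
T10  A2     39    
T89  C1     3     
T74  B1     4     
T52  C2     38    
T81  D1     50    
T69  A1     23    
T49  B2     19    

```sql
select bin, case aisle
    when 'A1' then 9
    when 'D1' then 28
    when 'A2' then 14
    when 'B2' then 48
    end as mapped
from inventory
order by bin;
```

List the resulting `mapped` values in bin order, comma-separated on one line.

14, NULL, 48, NULL, 9, 9, NULL, 28, NULL, 48

bin=T10: aisle='A2' → 14
bin=T42: (no match → NULL) → NULL
bin=T49: aisle='B2' → 48
bin=T52: (no match → NULL) → NULL
bin=T53: aisle='A1' → 9
bin=T69: aisle='A1' → 9
bin=T74: (no match → NULL) → NULL
bin=T81: aisle='D1' → 28
bin=T89: (no match → NULL) → NULL
bin=T98: aisle='B2' → 48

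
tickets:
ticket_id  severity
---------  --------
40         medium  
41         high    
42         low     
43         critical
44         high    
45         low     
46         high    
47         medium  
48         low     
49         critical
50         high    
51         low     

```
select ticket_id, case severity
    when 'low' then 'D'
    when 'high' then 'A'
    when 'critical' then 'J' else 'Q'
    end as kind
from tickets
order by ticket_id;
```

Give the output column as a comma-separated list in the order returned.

Q, A, D, J, A, D, A, Q, D, J, A, D

ticket_id=40: ELSE → Q
ticket_id=41: severity='high' → A
ticket_id=42: severity='low' → D
ticket_id=43: severity='critical' → J
ticket_id=44: severity='high' → A
ticket_id=45: severity='low' → D
ticket_id=46: severity='high' → A
ticket_id=47: ELSE → Q
ticket_id=48: severity='low' → D
ticket_id=49: severity='critical' → J
ticket_id=50: severity='high' → A
ticket_id=51: severity='low' → D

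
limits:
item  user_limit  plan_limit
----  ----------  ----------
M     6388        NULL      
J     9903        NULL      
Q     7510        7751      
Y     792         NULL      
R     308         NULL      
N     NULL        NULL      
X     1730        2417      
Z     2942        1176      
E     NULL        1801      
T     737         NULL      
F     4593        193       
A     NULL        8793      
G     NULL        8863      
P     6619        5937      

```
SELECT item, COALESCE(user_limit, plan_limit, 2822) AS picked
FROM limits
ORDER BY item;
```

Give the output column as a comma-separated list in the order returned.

item=A: user_limit=NULL, plan_limit=8793 → 8793
item=E: user_limit=NULL, plan_limit=1801 → 1801
item=F: user_limit=4593 → 4593
item=G: user_limit=NULL, plan_limit=8863 → 8863
item=J: user_limit=9903 → 9903
item=M: user_limit=6388 → 6388
item=N: user_limit=NULL, plan_limit=NULL, → literal 2822 → 2822
item=P: user_limit=6619 → 6619
item=Q: user_limit=7510 → 7510
item=R: user_limit=308 → 308
item=T: user_limit=737 → 737
item=X: user_limit=1730 → 1730
item=Y: user_limit=792 → 792
item=Z: user_limit=2942 → 2942

8793, 1801, 4593, 8863, 9903, 6388, 2822, 6619, 7510, 308, 737, 1730, 792, 2942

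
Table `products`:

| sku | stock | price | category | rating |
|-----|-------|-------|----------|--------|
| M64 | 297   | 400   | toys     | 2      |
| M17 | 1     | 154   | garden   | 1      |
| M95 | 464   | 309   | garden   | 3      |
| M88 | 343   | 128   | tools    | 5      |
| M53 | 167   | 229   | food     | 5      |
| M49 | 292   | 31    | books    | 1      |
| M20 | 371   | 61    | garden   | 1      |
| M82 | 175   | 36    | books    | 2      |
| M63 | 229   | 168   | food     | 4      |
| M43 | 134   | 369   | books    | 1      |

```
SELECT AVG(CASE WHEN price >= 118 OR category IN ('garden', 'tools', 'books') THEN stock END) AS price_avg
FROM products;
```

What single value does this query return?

247.3

sku=M64: ✓ → 297
sku=M17: ✓ → 1
sku=M95: ✓ → 464
sku=M88: ✓ → 343
sku=M53: ✓ → 167
sku=M49: ✓ → 292
sku=M20: ✓ → 371
sku=M82: ✓ → 175
sku=M63: ✓ → 229
sku=M43: ✓ → 134
price_avg = (297 + 1 + 464 + 343 + 167 + 292 + 371 + 175 + 229 + 134) / 10 = 247.3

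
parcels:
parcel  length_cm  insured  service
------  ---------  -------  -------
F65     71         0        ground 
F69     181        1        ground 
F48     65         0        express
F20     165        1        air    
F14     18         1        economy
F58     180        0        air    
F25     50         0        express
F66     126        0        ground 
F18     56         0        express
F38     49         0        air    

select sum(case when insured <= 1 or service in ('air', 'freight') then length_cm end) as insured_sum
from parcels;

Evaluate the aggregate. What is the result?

parcel=F65: ✓ → 71
parcel=F69: ✓ → 181
parcel=F48: ✓ → 65
parcel=F20: ✓ → 165
parcel=F14: ✓ → 18
parcel=F58: ✓ → 180
parcel=F25: ✓ → 50
parcel=F66: ✓ → 126
parcel=F18: ✓ → 56
parcel=F38: ✓ → 49
insured_sum = 71 + 181 + 65 + 165 + 18 + 180 + 50 + 126 + 56 + 49 = 961

961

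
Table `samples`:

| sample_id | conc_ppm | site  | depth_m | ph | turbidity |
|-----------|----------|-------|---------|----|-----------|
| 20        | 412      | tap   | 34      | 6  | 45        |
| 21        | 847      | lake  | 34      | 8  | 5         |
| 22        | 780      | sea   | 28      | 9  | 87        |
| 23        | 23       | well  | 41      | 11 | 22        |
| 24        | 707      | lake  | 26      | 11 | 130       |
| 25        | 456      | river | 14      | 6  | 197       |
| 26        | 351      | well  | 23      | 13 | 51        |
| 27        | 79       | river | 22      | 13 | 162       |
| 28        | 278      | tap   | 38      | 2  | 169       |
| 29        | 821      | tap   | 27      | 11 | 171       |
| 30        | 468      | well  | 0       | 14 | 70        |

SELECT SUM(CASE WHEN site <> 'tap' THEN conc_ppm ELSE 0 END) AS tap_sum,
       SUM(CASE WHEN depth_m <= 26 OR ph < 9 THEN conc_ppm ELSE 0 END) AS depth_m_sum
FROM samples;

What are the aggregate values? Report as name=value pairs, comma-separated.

[tap_sum: site <> 'tap']
sample_id=20: ✗
sample_id=21: ✓ → 847
sample_id=22: ✓ → 780
sample_id=23: ✓ → 23
sample_id=24: ✓ → 707
sample_id=25: ✓ → 456
sample_id=26: ✓ → 351
sample_id=27: ✓ → 79
sample_id=28: ✗
sample_id=29: ✗
sample_id=30: ✓ → 468
tap_sum = 847 + 780 + 23 + 707 + 456 + 351 + 79 + 468 = 3711
—
[depth_m_sum: depth_m <= 26 OR ph < 9]
sample_id=20: ✓ → 412
sample_id=21: ✓ → 847
sample_id=22: ✗
sample_id=23: ✗
sample_id=24: ✓ → 707
sample_id=25: ✓ → 456
sample_id=26: ✓ → 351
sample_id=27: ✓ → 79
sample_id=28: ✓ → 278
sample_id=29: ✗
sample_id=30: ✓ → 468
depth_m_sum = 412 + 847 + 707 + 456 + 351 + 79 + 278 + 468 = 3598

tap_sum=3711, depth_m_sum=3598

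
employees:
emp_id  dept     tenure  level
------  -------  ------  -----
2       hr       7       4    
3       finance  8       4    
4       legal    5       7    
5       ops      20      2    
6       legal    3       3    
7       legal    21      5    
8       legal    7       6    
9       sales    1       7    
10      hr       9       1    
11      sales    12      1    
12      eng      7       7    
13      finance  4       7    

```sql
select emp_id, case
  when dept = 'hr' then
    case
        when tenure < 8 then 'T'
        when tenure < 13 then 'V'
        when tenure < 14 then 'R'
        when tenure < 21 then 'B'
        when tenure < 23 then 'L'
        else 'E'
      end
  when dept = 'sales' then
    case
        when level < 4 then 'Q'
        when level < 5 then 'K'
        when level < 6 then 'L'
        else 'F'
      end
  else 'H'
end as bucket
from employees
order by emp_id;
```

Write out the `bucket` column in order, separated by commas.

emp_id=2: dept='hr' → inner[tenure < 8] → T
emp_id=3: dept='finance' → outer ELSE → H
emp_id=4: dept='legal' → outer ELSE → H
emp_id=5: dept='ops' → outer ELSE → H
emp_id=6: dept='legal' → outer ELSE → H
emp_id=7: dept='legal' → outer ELSE → H
emp_id=8: dept='legal' → outer ELSE → H
emp_id=9: dept='sales' → inner[ELSE] → F
emp_id=10: dept='hr' → inner[tenure < 13] → V
emp_id=11: dept='sales' → inner[level < 4] → Q
emp_id=12: dept='eng' → outer ELSE → H
emp_id=13: dept='finance' → outer ELSE → H

T, H, H, H, H, H, H, F, V, Q, H, H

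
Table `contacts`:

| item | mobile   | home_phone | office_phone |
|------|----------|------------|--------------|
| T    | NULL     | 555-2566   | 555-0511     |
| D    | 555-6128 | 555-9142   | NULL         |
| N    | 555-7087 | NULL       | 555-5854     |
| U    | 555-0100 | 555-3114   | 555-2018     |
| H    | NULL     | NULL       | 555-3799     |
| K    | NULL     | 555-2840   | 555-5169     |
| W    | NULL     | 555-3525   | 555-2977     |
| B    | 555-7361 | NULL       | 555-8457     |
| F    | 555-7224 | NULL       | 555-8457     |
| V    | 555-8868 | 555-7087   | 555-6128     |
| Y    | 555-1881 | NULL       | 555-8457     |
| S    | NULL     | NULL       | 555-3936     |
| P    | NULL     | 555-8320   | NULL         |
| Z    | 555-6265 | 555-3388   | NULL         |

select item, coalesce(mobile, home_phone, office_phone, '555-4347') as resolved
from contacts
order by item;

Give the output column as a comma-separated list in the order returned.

item=B: mobile=555-7361 → 555-7361
item=D: mobile=555-6128 → 555-6128
item=F: mobile=555-7224 → 555-7224
item=H: mobile=NULL, home_phone=NULL, office_phone=555-3799 → 555-3799
item=K: mobile=NULL, home_phone=555-2840 → 555-2840
item=N: mobile=555-7087 → 555-7087
item=P: mobile=NULL, home_phone=555-8320 → 555-8320
item=S: mobile=NULL, home_phone=NULL, office_phone=555-3936 → 555-3936
item=T: mobile=NULL, home_phone=555-2566 → 555-2566
item=U: mobile=555-0100 → 555-0100
item=V: mobile=555-8868 → 555-8868
item=W: mobile=NULL, home_phone=555-3525 → 555-3525
item=Y: mobile=555-1881 → 555-1881
item=Z: mobile=555-6265 → 555-6265

555-7361, 555-6128, 555-7224, 555-3799, 555-2840, 555-7087, 555-8320, 555-3936, 555-2566, 555-0100, 555-8868, 555-3525, 555-1881, 555-6265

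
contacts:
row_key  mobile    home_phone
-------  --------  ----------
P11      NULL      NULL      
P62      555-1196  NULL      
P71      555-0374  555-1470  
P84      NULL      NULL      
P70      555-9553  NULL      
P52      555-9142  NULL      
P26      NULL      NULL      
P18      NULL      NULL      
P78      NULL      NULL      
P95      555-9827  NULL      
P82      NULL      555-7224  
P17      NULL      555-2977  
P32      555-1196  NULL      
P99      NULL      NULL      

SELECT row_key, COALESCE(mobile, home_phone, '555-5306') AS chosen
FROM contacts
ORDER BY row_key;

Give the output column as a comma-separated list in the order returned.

555-5306, 555-2977, 555-5306, 555-5306, 555-1196, 555-9142, 555-1196, 555-9553, 555-0374, 555-5306, 555-7224, 555-5306, 555-9827, 555-5306

row_key=P11: mobile=NULL, home_phone=NULL, → literal 555-5306 → 555-5306
row_key=P17: mobile=NULL, home_phone=555-2977 → 555-2977
row_key=P18: mobile=NULL, home_phone=NULL, → literal 555-5306 → 555-5306
row_key=P26: mobile=NULL, home_phone=NULL, → literal 555-5306 → 555-5306
row_key=P32: mobile=555-1196 → 555-1196
row_key=P52: mobile=555-9142 → 555-9142
row_key=P62: mobile=555-1196 → 555-1196
row_key=P70: mobile=555-9553 → 555-9553
row_key=P71: mobile=555-0374 → 555-0374
row_key=P78: mobile=NULL, home_phone=NULL, → literal 555-5306 → 555-5306
row_key=P82: mobile=NULL, home_phone=555-7224 → 555-7224
row_key=P84: mobile=NULL, home_phone=NULL, → literal 555-5306 → 555-5306
row_key=P95: mobile=555-9827 → 555-9827
row_key=P99: mobile=NULL, home_phone=NULL, → literal 555-5306 → 555-5306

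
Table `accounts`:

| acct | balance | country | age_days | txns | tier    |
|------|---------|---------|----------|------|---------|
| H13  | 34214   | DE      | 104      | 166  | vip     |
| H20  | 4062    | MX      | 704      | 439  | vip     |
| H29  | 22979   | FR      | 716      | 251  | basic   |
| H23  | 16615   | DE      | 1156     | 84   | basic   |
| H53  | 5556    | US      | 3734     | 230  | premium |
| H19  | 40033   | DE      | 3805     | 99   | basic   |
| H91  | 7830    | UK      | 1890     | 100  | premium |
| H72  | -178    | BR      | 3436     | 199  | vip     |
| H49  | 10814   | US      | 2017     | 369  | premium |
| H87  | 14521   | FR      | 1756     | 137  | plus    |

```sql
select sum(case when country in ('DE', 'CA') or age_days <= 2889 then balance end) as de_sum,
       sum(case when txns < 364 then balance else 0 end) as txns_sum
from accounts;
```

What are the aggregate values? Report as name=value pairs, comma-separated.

de_sum=151068, txns_sum=141570

[de_sum: country in ('DE', 'CA') or age_days <= 2889]
acct=H13: ✓ → 34214
acct=H20: ✓ → 4062
acct=H29: ✓ → 22979
acct=H23: ✓ → 16615
acct=H53: ✗
acct=H19: ✓ → 40033
acct=H91: ✓ → 7830
acct=H72: ✗
acct=H49: ✓ → 10814
acct=H87: ✓ → 14521
de_sum = 34214 + 4062 + 22979 + 16615 + 40033 + 7830 + 10814 + 14521 = 151068
—
[txns_sum: txns < 364]
acct=H13: ✓ → 34214
acct=H20: ✗
acct=H29: ✓ → 22979
acct=H23: ✓ → 16615
acct=H53: ✓ → 5556
acct=H19: ✓ → 40033
acct=H91: ✓ → 7830
acct=H72: ✓ → -178
acct=H49: ✗
acct=H87: ✓ → 14521
txns_sum = 34214 + 22979 + 16615 + 5556 + 40033 + 7830 + -178 + 14521 = 141570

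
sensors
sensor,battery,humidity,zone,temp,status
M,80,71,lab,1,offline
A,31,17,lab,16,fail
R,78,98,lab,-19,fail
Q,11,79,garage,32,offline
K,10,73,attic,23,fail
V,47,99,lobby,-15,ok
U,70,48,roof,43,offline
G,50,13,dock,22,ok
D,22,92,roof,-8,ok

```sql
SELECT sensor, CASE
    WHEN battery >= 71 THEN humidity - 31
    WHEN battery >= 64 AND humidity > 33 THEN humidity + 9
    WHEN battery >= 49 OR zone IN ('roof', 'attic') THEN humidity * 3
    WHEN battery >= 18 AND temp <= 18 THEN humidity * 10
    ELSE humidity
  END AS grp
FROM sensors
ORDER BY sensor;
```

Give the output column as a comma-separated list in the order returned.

170, 276, 39, 219, 40, 79, 67, 57, 990

sensor=A: battery >= 18 AND temp <= 18 → 170
sensor=D: battery >= 49 OR zone IN ('roof', 'attic') → 276
sensor=G: battery >= 49 OR zone IN ('roof', 'attic') → 39
sensor=K: battery >= 49 OR zone IN ('roof', 'attic') → 219
sensor=M: battery >= 71 → 40
sensor=Q: ELSE → 79
sensor=R: battery >= 71 → 67
sensor=U: battery >= 64 AND humidity > 33 → 57
sensor=V: battery >= 18 AND temp <= 18 → 990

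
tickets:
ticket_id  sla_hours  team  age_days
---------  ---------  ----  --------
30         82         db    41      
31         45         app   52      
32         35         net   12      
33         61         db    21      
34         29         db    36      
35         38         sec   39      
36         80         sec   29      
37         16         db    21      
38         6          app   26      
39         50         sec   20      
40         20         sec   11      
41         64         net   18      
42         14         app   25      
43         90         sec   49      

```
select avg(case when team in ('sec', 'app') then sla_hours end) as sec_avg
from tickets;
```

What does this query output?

42.875

ticket_id=30: ✗
ticket_id=31: ✓ → 45
ticket_id=32: ✗
ticket_id=33: ✗
ticket_id=34: ✗
ticket_id=35: ✓ → 38
ticket_id=36: ✓ → 80
ticket_id=37: ✗
ticket_id=38: ✓ → 6
ticket_id=39: ✓ → 50
ticket_id=40: ✓ → 20
ticket_id=41: ✗
ticket_id=42: ✓ → 14
ticket_id=43: ✓ → 90
sec_avg = (45 + 38 + 80 + 6 + 50 + 20 + 14 + 90) / 8 = 42.875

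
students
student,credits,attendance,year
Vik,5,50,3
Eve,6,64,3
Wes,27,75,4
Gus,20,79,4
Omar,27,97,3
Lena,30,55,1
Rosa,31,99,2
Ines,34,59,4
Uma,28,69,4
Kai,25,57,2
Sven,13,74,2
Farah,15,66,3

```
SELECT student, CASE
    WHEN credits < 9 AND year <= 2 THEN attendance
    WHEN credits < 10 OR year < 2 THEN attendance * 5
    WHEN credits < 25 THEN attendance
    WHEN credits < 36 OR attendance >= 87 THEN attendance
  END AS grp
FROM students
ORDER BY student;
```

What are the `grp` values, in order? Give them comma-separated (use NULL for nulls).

student=Eve: credits < 10 OR year < 2 → 320
student=Farah: credits < 25 → 66
student=Gus: credits < 25 → 79
student=Ines: credits < 36 OR attendance >= 87 → 59
student=Kai: credits < 36 OR attendance >= 87 → 57
student=Lena: credits < 10 OR year < 2 → 275
student=Omar: credits < 36 OR attendance >= 87 → 97
student=Rosa: credits < 36 OR attendance >= 87 → 99
student=Sven: credits < 25 → 74
student=Uma: credits < 36 OR attendance >= 87 → 69
student=Vik: credits < 10 OR year < 2 → 250
student=Wes: credits < 36 OR attendance >= 87 → 75

320, 66, 79, 59, 57, 275, 97, 99, 74, 69, 250, 75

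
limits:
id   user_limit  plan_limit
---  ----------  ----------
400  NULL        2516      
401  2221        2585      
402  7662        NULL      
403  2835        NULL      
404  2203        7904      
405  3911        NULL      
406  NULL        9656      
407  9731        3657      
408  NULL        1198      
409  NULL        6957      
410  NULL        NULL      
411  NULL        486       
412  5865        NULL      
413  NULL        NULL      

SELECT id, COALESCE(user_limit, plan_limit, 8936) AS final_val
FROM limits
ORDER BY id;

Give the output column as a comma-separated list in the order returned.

2516, 2221, 7662, 2835, 2203, 3911, 9656, 9731, 1198, 6957, 8936, 486, 5865, 8936

id=400: user_limit=NULL, plan_limit=2516 → 2516
id=401: user_limit=2221 → 2221
id=402: user_limit=7662 → 7662
id=403: user_limit=2835 → 2835
id=404: user_limit=2203 → 2203
id=405: user_limit=3911 → 3911
id=406: user_limit=NULL, plan_limit=9656 → 9656
id=407: user_limit=9731 → 9731
id=408: user_limit=NULL, plan_limit=1198 → 1198
id=409: user_limit=NULL, plan_limit=6957 → 6957
id=410: user_limit=NULL, plan_limit=NULL, → literal 8936 → 8936
id=411: user_limit=NULL, plan_limit=486 → 486
id=412: user_limit=5865 → 5865
id=413: user_limit=NULL, plan_limit=NULL, → literal 8936 → 8936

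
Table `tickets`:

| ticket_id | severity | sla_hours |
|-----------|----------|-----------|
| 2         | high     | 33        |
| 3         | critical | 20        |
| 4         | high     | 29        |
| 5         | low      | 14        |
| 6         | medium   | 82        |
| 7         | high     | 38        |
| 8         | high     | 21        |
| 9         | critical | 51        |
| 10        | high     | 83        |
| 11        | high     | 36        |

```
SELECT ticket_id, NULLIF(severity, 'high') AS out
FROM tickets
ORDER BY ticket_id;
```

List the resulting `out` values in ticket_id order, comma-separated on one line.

NULL, critical, NULL, low, medium, NULL, NULL, critical, NULL, NULL

ticket_id=2: severity=high vs high: equal → NULL
ticket_id=3: severity=critical vs high: differ → critical
ticket_id=4: severity=high vs high: equal → NULL
ticket_id=5: severity=low vs high: differ → low
ticket_id=6: severity=medium vs high: differ → medium
ticket_id=7: severity=high vs high: equal → NULL
ticket_id=8: severity=high vs high: equal → NULL
ticket_id=9: severity=critical vs high: differ → critical
ticket_id=10: severity=high vs high: equal → NULL
ticket_id=11: severity=high vs high: equal → NULL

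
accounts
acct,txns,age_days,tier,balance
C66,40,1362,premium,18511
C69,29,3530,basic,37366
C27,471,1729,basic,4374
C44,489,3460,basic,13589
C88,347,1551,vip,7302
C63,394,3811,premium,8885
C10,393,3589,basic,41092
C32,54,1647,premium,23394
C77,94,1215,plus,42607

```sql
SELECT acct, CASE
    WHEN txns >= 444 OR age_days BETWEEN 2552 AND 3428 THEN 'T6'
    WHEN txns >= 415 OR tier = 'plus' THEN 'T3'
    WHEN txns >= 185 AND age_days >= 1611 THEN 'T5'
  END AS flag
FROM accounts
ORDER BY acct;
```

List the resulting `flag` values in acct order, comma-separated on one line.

acct=C10: txns >= 185 AND age_days >= 1611 → T5
acct=C27: txns >= 444 OR age_days BETWEEN 2552 AND 3428 → T6
acct=C32: (no match → NULL) → NULL
acct=C44: txns >= 444 OR age_days BETWEEN 2552 AND 3428 → T6
acct=C63: txns >= 185 AND age_days >= 1611 → T5
acct=C66: (no match → NULL) → NULL
acct=C69: (no match → NULL) → NULL
acct=C77: txns >= 415 OR tier = 'plus' → T3
acct=C88: (no match → NULL) → NULL

T5, T6, NULL, T6, T5, NULL, NULL, T3, NULL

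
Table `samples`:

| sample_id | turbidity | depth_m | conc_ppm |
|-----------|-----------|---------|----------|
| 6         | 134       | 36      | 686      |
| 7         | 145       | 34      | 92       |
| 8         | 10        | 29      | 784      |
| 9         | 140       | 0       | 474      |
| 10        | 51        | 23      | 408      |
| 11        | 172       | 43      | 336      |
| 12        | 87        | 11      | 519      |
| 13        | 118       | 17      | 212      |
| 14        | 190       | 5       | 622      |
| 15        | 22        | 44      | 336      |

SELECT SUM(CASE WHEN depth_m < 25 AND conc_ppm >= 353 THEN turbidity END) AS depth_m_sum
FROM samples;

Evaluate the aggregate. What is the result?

468

sample_id=6: ✗
sample_id=7: ✗
sample_id=8: ✗
sample_id=9: ✓ → 140
sample_id=10: ✓ → 51
sample_id=11: ✗
sample_id=12: ✓ → 87
sample_id=13: ✗
sample_id=14: ✓ → 190
sample_id=15: ✗
depth_m_sum = 140 + 51 + 87 + 190 = 468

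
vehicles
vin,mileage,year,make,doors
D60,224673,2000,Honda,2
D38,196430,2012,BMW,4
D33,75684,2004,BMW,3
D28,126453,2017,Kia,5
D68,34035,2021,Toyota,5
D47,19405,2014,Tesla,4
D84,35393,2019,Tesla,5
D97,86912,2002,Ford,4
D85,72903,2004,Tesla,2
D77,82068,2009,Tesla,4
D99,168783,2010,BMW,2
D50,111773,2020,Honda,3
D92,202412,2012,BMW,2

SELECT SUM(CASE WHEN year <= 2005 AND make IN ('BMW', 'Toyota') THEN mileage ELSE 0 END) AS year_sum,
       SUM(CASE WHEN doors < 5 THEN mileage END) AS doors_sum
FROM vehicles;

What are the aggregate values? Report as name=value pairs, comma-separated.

[year_sum: year <= 2005 AND make IN ('BMW', 'Toyota')]
vin=D60: ✗
vin=D38: ✗
vin=D33: ✓ → 75684
vin=D28: ✗
vin=D68: ✗
vin=D47: ✗
vin=D84: ✗
vin=D97: ✗
vin=D85: ✗
vin=D77: ✗
vin=D99: ✗
vin=D50: ✗
vin=D92: ✗
year_sum = 75684
—
[doors_sum: doors < 5]
vin=D60: ✓ → 224673
vin=D38: ✓ → 196430
vin=D33: ✓ → 75684
vin=D28: ✗
vin=D68: ✗
vin=D47: ✓ → 19405
vin=D84: ✗
vin=D97: ✓ → 86912
vin=D85: ✓ → 72903
vin=D77: ✓ → 82068
vin=D99: ✓ → 168783
vin=D50: ✓ → 111773
vin=D92: ✓ → 202412
doors_sum = 224673 + 196430 + 75684 + 19405 + 86912 + 72903 + 82068 + 168783 + 111773 + 202412 = 1241043

year_sum=75684, doors_sum=1241043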